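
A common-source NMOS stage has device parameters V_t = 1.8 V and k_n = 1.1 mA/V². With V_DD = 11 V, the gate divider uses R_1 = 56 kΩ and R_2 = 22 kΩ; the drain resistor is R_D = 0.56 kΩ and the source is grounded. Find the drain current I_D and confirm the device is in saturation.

I_D ≈ 0.93 mA

V_G = V_DD·R_2/(R_1+R_2) = 11×22/78 = 3.1 V. With the source grounded, V_GS = V_G = 3.1 V.
Assume saturation: I_D = (k_n/2)(V_GS − V_t)² = (1.1/2)×(3.1 − 1.8)² = 0.55×1.3² = 0.933 mA.
V_DS = V_DD − I_D·R_D = 11 − 0.933×0.56 = 10.5 V.
Saturation requires V_DS ≥ V_GS − V_t = 1.3 V; 10.5 ≥ 1.3 ✓.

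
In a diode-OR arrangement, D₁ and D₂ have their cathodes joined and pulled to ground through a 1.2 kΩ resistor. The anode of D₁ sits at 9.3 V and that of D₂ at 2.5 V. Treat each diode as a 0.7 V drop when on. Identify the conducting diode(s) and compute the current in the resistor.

Assume both conduct. Then node N would need to be at both 9.3−0.7 = 8.6 V and 2.5−0.7 = 1.8 V, which is impossible.
Assume only D₁ conducts: V_N = 9.3 − 0.7 = 8.6 V, so I_R = 8.6/1.2 = 7.17 mA.
Check D₂: its anode-to-cathode voltage is 2.5 − 8.6 = -6.1 V < 0.7 V, so it is off. The assumption is consistent.

Only D₁ conducts; I_R ≈ 7.2 mA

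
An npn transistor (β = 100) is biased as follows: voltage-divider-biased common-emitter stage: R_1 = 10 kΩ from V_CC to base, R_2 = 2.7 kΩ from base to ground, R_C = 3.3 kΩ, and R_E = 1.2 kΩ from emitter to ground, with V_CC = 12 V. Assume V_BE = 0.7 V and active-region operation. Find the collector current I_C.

I_C ≈ 1.5 mA

Thevenize the base divider: V_Th = V_CC·R_2/(R_1+R_2) = 12×2.7/12.7 = 2.55 V, R_Th = R_1‖R_2 = 2.13 kΩ.
Base-emitter loop: V_Th = I_B·R_Th + V_BE + (β+1)I_B·R_E, so I_B = (2.55 − 0.7) / (2.13 + 101×1.2) = 0.015 mA.
I_C = β·I_B = 100×0.015 = 1.5 mA, and I_E = (β+1)I_B = 1.52 mA.
V_CE = V_CC − I_C·R_C − I_E·R_E = 12 − 1.5×3.3 − 1.52×1.2 = 5.23 V.
V_CE = 5.23 V > 0.2 V confirms active-region operation.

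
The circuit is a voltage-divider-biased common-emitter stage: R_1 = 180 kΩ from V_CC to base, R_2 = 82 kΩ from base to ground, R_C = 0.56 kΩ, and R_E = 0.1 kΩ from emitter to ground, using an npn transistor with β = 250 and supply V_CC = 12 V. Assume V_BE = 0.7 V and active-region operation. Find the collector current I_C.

Thevenize the base divider: V_Th = V_CC·R_2/(R_1+R_2) = 12×82/262 = 3.76 V, R_Th = R_1‖R_2 = 56.3 kΩ.
Base-emitter loop: V_Th = I_B·R_Th + V_BE + (β+1)I_B·R_E, so I_B = (3.76 − 0.7) / (56.3 + 251×0.1) = 0.0375 mA.
I_C = β·I_B = 250×0.0375 = 9.38 mA, and I_E = (β+1)I_B = 9.42 mA.
V_CE = V_CC − I_C·R_C − I_E·R_E = 12 − 9.38×0.56 − 9.42×0.1 = 5.8 V.
V_CE = 5.8 V > 0.2 V confirms active-region operation.

I_C ≈ 9.4 mA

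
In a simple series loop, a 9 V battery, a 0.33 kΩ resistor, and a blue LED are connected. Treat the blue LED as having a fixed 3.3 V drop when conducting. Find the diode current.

I ≈ 17 mA

KVL around the loop: 9 = V_D + I·R = 3.3 + I × 0.33 kΩ.
So I = (9 − 3.3) / 0.33 kΩ = 5.7 / 0.33 = 17.3 mA.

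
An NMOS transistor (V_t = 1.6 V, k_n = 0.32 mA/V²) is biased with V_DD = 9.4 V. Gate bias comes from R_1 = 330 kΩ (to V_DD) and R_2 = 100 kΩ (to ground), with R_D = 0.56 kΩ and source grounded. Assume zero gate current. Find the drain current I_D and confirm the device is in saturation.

I_D ≈ 0.055 mA

V_G = V_DD·R_2/(R_1+R_2) = 9.4×100/430 = 2.19 V. With the source grounded, V_GS = V_G = 2.19 V.
Assume saturation: I_D = (k_n/2)(V_GS − V_t)² = (0.32/2)×(2.19 − 1.6)² = 0.16×0.586² = 0.055 mA.
V_DS = V_DD − I_D·R_D = 9.4 − 0.055×0.56 = 9.37 V.
Saturation requires V_DS ≥ V_GS − V_t = 0.586 V; 9.37 ≥ 0.586 ✓.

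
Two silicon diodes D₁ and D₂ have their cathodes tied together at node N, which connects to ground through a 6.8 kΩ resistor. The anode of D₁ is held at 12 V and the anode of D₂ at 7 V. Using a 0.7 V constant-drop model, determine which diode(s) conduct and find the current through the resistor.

Only D₁ conducts; I_R ≈ 1.7 mA

Assume both conduct. Then node N would need to be at both 12−0.7 = 11.3 V and 7−0.7 = 6.3 V, which is impossible.
Assume only D₁ conducts: V_N = 12 − 0.7 = 11.3 V, so I_R = 11.3/6.8 = 1.66 mA.
Check D₂: its anode-to-cathode voltage is 7 − 11.3 = -4.3 V < 0.7 V, so it is off. The assumption is consistent.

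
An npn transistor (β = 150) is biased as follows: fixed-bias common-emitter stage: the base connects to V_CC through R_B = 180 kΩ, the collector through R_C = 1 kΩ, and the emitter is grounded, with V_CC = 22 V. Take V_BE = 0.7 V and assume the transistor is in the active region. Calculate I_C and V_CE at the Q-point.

I_C ≈ 18 mA, V_CE ≈ 4.2 V

Base loop: V_CC = I_B·R_B + V_BE, so I_B = (22 − 0.7)/180 kΩ = 0.118 mA.
In the active region I_C = β·I_B = 150 × 0.118 = 17.8 mA.
Collector loop: V_CE = V_CC − I_C·R_C = 22 − 17.8×1 = 4.25 V.
Since V_CE = 4.25 V > V_CE(sat) ≈ 0.2 V, the transistor is in the active region as assumed.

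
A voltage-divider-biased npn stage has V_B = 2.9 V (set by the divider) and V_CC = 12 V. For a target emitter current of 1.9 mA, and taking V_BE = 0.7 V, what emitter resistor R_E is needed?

V_E = V_B − V_BE = 2.9 − 0.7 = 2.2 V.
R_E = V_E / I_E = 2.2 / 1.9 = 1.16 kΩ.

R_E ≈ 1.2 kΩ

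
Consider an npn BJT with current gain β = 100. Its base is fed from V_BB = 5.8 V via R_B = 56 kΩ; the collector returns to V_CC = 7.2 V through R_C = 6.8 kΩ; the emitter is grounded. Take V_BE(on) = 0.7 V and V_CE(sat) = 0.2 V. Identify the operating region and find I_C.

Assume active: I_B = (5.8 − 0.7)/56 = 0.0911 mA, giving I_C = β·I_B = 9.11 mA.
But then V_CE = 7.2 − 9.11×6.8 = -54.7 V < V_CE(sat) = 0.2 V — impossible in the active region.
So the transistor is saturated. With V_CE = 0.2 V, I_C = (V_CC − 0.2)/R_C = 7/6.8 = 1.03 mA.
Check: β·I_B = 9.11 mA > I_C = 1.03 mA, confirming saturation.

saturation; I_C ≈ 1 mA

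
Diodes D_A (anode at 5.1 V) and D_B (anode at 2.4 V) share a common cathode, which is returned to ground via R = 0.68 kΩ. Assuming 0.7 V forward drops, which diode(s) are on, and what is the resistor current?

Assume both conduct. Then node N would need to be at both 5.1−0.7 = 4.4 V and 2.4−0.7 = 1.7 V, which is impossible.
Assume only D_A conducts: V_N = 5.1 − 0.7 = 4.4 V, so I_R = 4.4/0.68 = 6.47 mA.
Check D_B: its anode-to-cathode voltage is 2.4 − 4.4 = -2 V < 0.7 V, so it is off. The assumption is consistent.

Only D_A conducts; I_R ≈ 6.5 mA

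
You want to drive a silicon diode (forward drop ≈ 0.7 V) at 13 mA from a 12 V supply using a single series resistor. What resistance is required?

The resistor drops V_S − V_D = 12 − 0.7 = 11.3 V at 13 mA.
R = 11.3 V / 13 mA = 0.869 kΩ.

R ≈ 0.87 kΩ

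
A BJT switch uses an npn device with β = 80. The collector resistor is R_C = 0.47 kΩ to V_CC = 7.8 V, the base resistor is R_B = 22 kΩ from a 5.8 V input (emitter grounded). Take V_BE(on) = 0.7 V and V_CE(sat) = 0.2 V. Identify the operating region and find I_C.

saturation; I_C ≈ 16 mA

Assume active: I_B = (5.8 − 0.7)/22 = 0.232 mA, giving I_C = β·I_B = 18.5 mA.
But then V_CE = 7.8 − 18.5×0.47 = -0.916 V < V_CE(sat) = 0.2 V — impossible in the active region.
So the transistor is saturated. With V_CE = 0.2 V, I_C = (V_CC − 0.2)/R_C = 7.6/0.47 = 16.2 mA.
Check: β·I_B = 18.5 mA > I_C = 16.2 mA, confirming saturation.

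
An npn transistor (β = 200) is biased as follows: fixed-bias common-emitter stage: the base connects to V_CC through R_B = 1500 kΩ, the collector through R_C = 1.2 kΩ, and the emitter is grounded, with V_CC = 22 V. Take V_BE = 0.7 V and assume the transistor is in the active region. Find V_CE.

Base loop: V_CC = I_B·R_B + V_BE, so I_B = (22 − 0.7)/1500 kΩ = 0.0142 mA.
In the active region I_C = β·I_B = 200 × 0.0142 = 2.84 mA.
Collector loop: V_CE = V_CC − I_C·R_C = 22 − 2.84×1.2 = 18.6 V.
Since V_CE = 18.6 V > V_CE(sat) ≈ 0.2 V, the transistor is in the active region as assumed.

V_CE ≈ 19 V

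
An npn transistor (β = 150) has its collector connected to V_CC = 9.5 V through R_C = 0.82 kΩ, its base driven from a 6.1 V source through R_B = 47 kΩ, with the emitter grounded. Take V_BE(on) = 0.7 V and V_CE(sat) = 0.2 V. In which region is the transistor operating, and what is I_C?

Assume active: I_B = (6.1 − 0.7)/47 = 0.115 mA, giving I_C = β·I_B = 17.2 mA.
But then V_CE = 9.5 − 17.2×0.82 = -4.63 V < V_CE(sat) = 0.2 V — impossible in the active region.
So the transistor is saturated. With V_CE = 0.2 V, I_C = (V_CC − 0.2)/R_C = 9.3/0.82 = 11.3 mA.
Check: β·I_B = 17.2 mA > I_C = 11.3 mA, confirming saturation.

saturation; I_C ≈ 11 mA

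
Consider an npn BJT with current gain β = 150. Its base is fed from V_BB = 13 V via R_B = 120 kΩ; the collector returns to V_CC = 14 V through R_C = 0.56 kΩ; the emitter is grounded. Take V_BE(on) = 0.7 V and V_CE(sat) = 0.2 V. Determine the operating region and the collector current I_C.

Assume active. Base-emitter loop: I_B = (V_BB − V_BE)/R_B = (13 − 0.7)/120 = 0.103 mA.
I_C = β·I_B = 150×0.103 = 15.4 mA.
V_CE = V_CC − I_C·R_C = 14 − 15.4×0.56 = 5.39 V > V_CE(sat), so the active-region assumption holds.

active; I_C ≈ 15 mA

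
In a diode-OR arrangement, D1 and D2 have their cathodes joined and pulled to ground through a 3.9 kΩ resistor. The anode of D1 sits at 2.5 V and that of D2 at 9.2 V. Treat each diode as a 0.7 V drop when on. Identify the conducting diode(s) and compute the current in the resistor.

Assume both conduct. Then node N would need to be at both 2.5−0.7 = 1.8 V and 9.2−0.7 = 8.5 V, which is impossible.
Assume only D2 conducts: V_N = 9.2 − 0.7 = 8.5 V, so I_R = 8.5/3.9 = 2.18 mA.
Check D1: its anode-to-cathode voltage is 2.5 − 8.5 = -6 V < 0.7 V, so it is off. The assumption is consistent.

Only D2 conducts; I_R ≈ 2.2 mA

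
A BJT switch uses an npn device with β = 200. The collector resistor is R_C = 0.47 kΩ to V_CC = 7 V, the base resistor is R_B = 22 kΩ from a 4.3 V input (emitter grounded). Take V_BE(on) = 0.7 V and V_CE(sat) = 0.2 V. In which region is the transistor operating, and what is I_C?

saturation; I_C ≈ 14 mA

Assume active: I_B = (4.3 − 0.7)/22 = 0.164 mA, giving I_C = β·I_B = 32.7 mA.
But then V_CE = 7 − 32.7×0.47 = -8.38 V < V_CE(sat) = 0.2 V — impossible in the active region.
So the transistor is saturated. With V_CE = 0.2 V, I_C = (V_CC − 0.2)/R_C = 6.8/0.47 = 14.5 mA.
Check: β·I_B = 32.7 mA > I_C = 14.5 mA, confirming saturation.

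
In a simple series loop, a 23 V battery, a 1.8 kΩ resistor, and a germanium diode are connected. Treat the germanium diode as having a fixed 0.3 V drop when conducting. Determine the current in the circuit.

KVL around the loop: 23 = V_D + I·R = 0.3 + I × 1.8 kΩ.
So I = (23 − 0.3) / 1.8 kΩ = 22.7 / 1.8 = 12.6 mA.

I ≈ 13 mA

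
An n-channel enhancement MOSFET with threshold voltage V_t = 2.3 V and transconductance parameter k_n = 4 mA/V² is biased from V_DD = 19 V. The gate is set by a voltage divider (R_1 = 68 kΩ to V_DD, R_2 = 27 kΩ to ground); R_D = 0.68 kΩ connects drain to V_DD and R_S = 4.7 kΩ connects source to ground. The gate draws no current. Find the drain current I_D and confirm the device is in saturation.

V_G = V_DD·R_2/(R_1+R_2) = 19×27/95 = 5.4 V.
Assume saturation: I_D = (k_n/2)(V_GS − V_t)² with V_GS = V_G − I_D·R_S = 5.4 − 4.7·I_D.
Substituting gives 44.2·I_D² − 59.3·I_D + 19.2 = 0, with roots I_D = 0.548 or 0.794 mA.
The root I_D = 0.794 mA gives V_GS = 1.67 V ≤ V_t, so take I_D = 0.548 mA.
Then V_GS = 2.82 V and V_DS = V_DD − I_D(R_D+R_S) = 19 − 0.548×5.38 = 16.1 V.
Saturation requires V_DS ≥ V_GS − V_t = 0.524 V; 16.1 ≥ 0.524 ✓.

I_D ≈ 0.55 mA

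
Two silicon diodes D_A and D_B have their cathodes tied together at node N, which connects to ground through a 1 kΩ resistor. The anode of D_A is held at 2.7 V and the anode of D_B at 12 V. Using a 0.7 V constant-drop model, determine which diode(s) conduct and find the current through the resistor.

Only D_B conducts; I_R ≈ 11 mA

Assume both conduct. Then node N would need to be at both 2.7−0.7 = 2 V and 12−0.7 = 11.3 V, which is impossible.
Assume only D_B conducts: V_N = 12 − 0.7 = 11.3 V, so I_R = 11.3/1 = 11.3 mA.
Check D_A: its anode-to-cathode voltage is 2.7 − 11.3 = -8.6 V < 0.7 V, so it is off. The assumption is consistent.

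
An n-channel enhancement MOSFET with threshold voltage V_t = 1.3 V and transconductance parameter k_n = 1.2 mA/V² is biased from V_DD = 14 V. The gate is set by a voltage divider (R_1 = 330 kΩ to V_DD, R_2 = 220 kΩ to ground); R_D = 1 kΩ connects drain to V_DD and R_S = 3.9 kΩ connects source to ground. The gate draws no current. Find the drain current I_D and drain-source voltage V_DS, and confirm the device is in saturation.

I_D ≈ 0.81 mA, V_DS ≈ 10 V

V_G = V_DD·R_2/(R_1+R_2) = 14×220/550 = 5.6 V.
Assume saturation: I_D = (k_n/2)(V_GS − V_t)² with V_GS = V_G − I_D·R_S = 5.6 − 3.9·I_D.
Substituting gives 9.13·I_D² − 21.1·I_D + 11.1 = 0, with roots I_D = 0.805 or 1.51 mA.
The root I_D = 1.51 mA gives V_GS = -0.286 V ≤ V_t, so take I_D = 0.805 mA.
Then V_GS = 2.46 V and V_DS = V_DD − I_D(R_D+R_S) = 14 − 0.805×4.9 = 10.1 V.
Saturation requires V_DS ≥ V_GS − V_t = 1.16 V; 10.1 ≥ 1.16 ✓.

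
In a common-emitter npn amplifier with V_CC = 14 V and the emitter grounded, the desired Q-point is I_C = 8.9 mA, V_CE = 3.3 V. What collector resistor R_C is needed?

R_C ≈ 1.2 kΩ

Collector loop: V_CC = I_C·R_C + V_CE.
R_C = (V_CC − V_CE)/I_C = (14 − 3.3)/8.9 = 1.2 kΩ.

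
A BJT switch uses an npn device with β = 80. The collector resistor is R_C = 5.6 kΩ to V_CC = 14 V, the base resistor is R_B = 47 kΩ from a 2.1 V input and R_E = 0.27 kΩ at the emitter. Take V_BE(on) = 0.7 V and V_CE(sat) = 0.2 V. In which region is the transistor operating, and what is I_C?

Assume active. Base-emitter loop: I_B = (V_BB − V_BE)/(R_B + (β+1)R_E) = (2.1 − 0.7)/(47 + 81×0.27) = 0.0203 mA.
I_C = β·I_B = 80×0.0203 = 1.63 mA.
V_CE = V_CC − I_C·R_C − I_E·R_E = 14 − 1.63×5.6 − 1.65×0.27 = 4.45 V > V_CE(sat), so the active-region assumption holds.

active; I_C ≈ 1.6 mA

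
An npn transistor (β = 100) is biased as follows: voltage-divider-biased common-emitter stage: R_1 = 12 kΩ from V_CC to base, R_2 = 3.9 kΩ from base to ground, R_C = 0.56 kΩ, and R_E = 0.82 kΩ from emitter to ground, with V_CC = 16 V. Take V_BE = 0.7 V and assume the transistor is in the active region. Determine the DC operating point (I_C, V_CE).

I_C ≈ 3.8 mA, V_CE ≈ 11 V

Thevenize the base divider: V_Th = V_CC·R_2/(R_1+R_2) = 16×3.9/15.9 = 3.92 V, R_Th = R_1‖R_2 = 2.94 kΩ.
Base-emitter loop: V_Th = I_B·R_Th + V_BE + (β+1)I_B·R_E, so I_B = (3.92 − 0.7) / (2.94 + 101×0.82) = 0.0376 mA.
I_C = β·I_B = 100×0.0376 = 3.76 mA, and I_E = (β+1)I_B = 3.8 mA.
V_CE = V_CC − I_C·R_C − I_E·R_E = 16 − 3.76×0.56 − 3.8×0.82 = 10.8 V.
V_CE = 10.8 V > 0.2 V confirms active-region operation.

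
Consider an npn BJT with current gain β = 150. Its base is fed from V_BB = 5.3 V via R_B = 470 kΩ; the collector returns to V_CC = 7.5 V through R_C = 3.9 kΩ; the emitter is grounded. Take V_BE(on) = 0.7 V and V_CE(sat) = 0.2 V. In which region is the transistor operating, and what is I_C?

Assume active. Base-emitter loop: I_B = (V_BB − V_BE)/R_B = (5.3 − 0.7)/470 = 0.00979 mA.
I_C = β·I_B = 150×0.00979 = 1.47 mA.
V_CE = V_CC − I_C·R_C = 7.5 − 1.47×3.9 = 1.77 V > V_CE(sat), so the active-region assumption holds.

active; I_C ≈ 1.5 mA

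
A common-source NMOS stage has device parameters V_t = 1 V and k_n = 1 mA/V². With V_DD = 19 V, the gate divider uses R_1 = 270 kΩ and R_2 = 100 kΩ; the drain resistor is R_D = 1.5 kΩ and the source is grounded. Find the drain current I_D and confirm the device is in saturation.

V_G = V_DD·R_2/(R_1+R_2) = 19×100/370 = 5.14 V. With the source grounded, V_GS = V_G = 5.14 V.
Assume saturation: I_D = (k_n/2)(V_GS − V_t)² = (1/2)×(5.14 − 1)² = 0.5×4.14² = 8.55 mA.
V_DS = V_DD − I_D·R_D = 19 − 8.55×1.5 = 6.18 V.
Saturation requires V_DS ≥ V_GS − V_t = 4.14 V; 6.18 ≥ 4.14 ✓.

I_D ≈ 8.5 mA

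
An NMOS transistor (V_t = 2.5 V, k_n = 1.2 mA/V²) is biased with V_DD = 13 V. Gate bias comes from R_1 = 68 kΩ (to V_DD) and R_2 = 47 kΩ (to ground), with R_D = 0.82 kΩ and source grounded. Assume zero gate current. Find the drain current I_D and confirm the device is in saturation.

I_D ≈ 4.7 mA

V_G = V_DD·R_2/(R_1+R_2) = 13×47/115 = 5.31 V. With the source grounded, V_GS = V_G = 5.31 V.
Assume saturation: I_D = (k_n/2)(V_GS − V_t)² = (1.2/2)×(5.31 − 2.5)² = 0.6×2.81² = 4.75 mA.
V_DS = V_DD − I_D·R_D = 13 − 4.75×0.82 = 9.11 V.
Saturation requires V_DS ≥ V_GS − V_t = 2.81 V; 9.11 ≥ 2.81 ✓.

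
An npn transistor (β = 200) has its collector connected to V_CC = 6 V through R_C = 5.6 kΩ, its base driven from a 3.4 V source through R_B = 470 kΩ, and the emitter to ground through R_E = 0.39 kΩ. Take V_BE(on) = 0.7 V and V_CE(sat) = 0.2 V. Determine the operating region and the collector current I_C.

Assume active: I_B = (3.4 − 0.7)/(470 + 201×0.39) = 0.00492 mA, I_C = β·I_B = 0.985 mA.
Then V_CE = 6 − 0.985×5.6 − 0.99×0.39 = 0.0997 V < 0.2 V — the active assumption fails.
Re-solve with V_CE = 0.2 V. KCL at the emitter: V_E/R_E = (V_BB−0.7−V_E)/R_B + (V_CC−0.2−V_E)/R_C, giving V_E = 0.379 V.
I_C = (V_CC − 0.2 − V_E)/R_C = (5.8 − 0.379)/5.6 = 0.968 mA.
Check: I_B = (2.7 − 0.379)/470 = 0.00494 mA, and β·I_B = 0.987 mA > I_C, confirming saturation.

saturation; I_C ≈ 0.97 mA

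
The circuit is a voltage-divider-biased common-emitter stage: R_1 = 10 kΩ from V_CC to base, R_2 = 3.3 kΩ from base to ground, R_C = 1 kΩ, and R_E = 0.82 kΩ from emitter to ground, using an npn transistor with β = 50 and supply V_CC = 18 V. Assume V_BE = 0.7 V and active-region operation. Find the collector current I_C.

Thevenize the base divider: V_Th = V_CC·R_2/(R_1+R_2) = 18×3.3/13.3 = 4.47 V, R_Th = R_1‖R_2 = 2.48 kΩ.
Base-emitter loop: V_Th = I_B·R_Th + V_BE + (β+1)I_B·R_E, so I_B = (4.47 − 0.7) / (2.48 + 51×0.82) = 0.085 mA.
I_C = β·I_B = 50×0.085 = 4.25 mA, and I_E = (β+1)I_B = 4.34 mA.
V_CE = V_CC − I_C·R_C − I_E·R_E = 18 − 4.25×1 − 4.34×0.82 = 10.2 V.
V_CE = 10.2 V > 0.2 V confirms active-region operation.

I_C ≈ 4.3 mA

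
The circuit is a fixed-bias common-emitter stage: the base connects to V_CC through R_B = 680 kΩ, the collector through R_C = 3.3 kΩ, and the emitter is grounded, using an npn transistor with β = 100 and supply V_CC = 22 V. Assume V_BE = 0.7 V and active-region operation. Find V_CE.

V_CE ≈ 12 V

Base loop: V_CC = I_B·R_B + V_BE, so I_B = (22 − 0.7)/680 kΩ = 0.0313 mA.
In the active region I_C = β·I_B = 100 × 0.0313 = 3.13 mA.
Collector loop: V_CE = V_CC − I_C·R_C = 22 − 3.13×3.3 = 11.7 V.
Since V_CE = 11.7 V > V_CE(sat) ≈ 0.2 V, the transistor is in the active region as assumed.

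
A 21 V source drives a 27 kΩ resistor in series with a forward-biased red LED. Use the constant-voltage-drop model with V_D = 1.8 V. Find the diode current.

KVL around the loop: 21 = V_D + I·R = 1.8 + I × 27 kΩ.
So I = (21 − 1.8) / 27 kΩ = 19.2 / 27 = 0.711 mA.

I ≈ 0.71 mA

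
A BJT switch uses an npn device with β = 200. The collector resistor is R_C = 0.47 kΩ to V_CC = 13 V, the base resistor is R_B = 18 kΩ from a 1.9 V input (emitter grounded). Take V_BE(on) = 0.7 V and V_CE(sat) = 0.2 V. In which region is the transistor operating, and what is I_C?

active; I_C ≈ 13 mA

Assume active. Base-emitter loop: I_B = (V_BB − V_BE)/R_B = (1.9 − 0.7)/18 = 0.0667 mA.
I_C = β·I_B = 200×0.0667 = 13.3 mA.
V_CE = V_CC − I_C·R_C = 13 − 13.3×0.47 = 6.73 V > V_CE(sat), so the active-region assumption holds.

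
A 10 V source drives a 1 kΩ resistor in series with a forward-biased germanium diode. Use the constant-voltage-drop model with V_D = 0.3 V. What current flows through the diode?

I ≈ 9.7 mA

KVL around the loop: 10 = V_D + I·R = 0.3 + I × 1 kΩ.
So I = (10 − 0.3) / 1 kΩ = 9.7 / 1 = 9.7 mA.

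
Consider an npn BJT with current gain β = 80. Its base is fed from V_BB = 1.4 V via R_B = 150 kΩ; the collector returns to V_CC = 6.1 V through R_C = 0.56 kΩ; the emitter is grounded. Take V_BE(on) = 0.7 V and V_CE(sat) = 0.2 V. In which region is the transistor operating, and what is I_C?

Assume active. Base-emitter loop: I_B = (V_BB − V_BE)/R_B = (1.4 − 0.7)/150 = 0.00467 mA.
I_C = β·I_B = 80×0.00467 = 0.373 mA.
V_CE = V_CC − I_C·R_C = 6.1 − 0.373×0.56 = 5.89 V > V_CE(sat), so the active-region assumption holds.

active; I_C ≈ 0.37 mA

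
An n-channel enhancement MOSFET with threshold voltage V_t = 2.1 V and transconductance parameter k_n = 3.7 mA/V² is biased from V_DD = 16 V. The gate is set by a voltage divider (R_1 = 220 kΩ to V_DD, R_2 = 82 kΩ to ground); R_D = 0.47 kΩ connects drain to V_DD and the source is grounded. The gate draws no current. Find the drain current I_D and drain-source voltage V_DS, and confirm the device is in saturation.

V_G = V_DD·R_2/(R_1+R_2) = 16×82/302 = 4.34 V. With the source grounded, V_GS = V_G = 4.34 V.
Assume saturation: I_D = (k_n/2)(V_GS − V_t)² = (3.7/2)×(4.34 − 2.1)² = 1.85×2.24² = 9.32 mA.
V_DS = V_DD − I_D·R_D = 16 − 9.32×0.47 = 11.6 V.
Saturation requires V_DS ≥ V_GS − V_t = 2.24 V; 11.6 ≥ 2.24 ✓.

I_D ≈ 9.3 mA, V_DS ≈ 12 V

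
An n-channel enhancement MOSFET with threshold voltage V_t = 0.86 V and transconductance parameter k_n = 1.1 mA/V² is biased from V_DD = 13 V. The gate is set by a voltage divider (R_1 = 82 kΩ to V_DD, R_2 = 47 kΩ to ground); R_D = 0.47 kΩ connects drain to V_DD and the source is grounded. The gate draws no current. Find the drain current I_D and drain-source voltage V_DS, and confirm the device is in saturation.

V_G = V_DD·R_2/(R_1+R_2) = 13×47/129 = 4.74 V. With the source grounded, V_GS = V_G = 4.74 V.
Assume saturation: I_D = (k_n/2)(V_GS − V_t)² = (1.1/2)×(4.74 − 0.86)² = 0.55×3.88² = 8.26 mA.
V_DS = V_DD − I_D·R_D = 13 − 8.26×0.47 = 9.12 V.
Saturation requires V_DS ≥ V_GS − V_t = 3.88 V; 9.12 ≥ 3.88 ✓.

I_D ≈ 8.3 mA, V_DS ≈ 9.1 V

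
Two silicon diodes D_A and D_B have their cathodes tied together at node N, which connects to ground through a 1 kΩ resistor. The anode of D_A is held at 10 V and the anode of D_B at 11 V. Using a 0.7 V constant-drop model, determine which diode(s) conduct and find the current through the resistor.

Only D_B conducts; I_R ≈ 10 mA

Assume both conduct. Then node N would need to be at both 10−0.7 = 9.3 V and 11−0.7 = 10.3 V, which is impossible.
Assume only D_B conducts: V_N = 11 − 0.7 = 10.3 V, so I_R = 10.3/1 = 10.3 mA.
Check D_A: its anode-to-cathode voltage is 10 − 10.3 = -0.3 V < 0.7 V, so it is off. The assumption is consistent.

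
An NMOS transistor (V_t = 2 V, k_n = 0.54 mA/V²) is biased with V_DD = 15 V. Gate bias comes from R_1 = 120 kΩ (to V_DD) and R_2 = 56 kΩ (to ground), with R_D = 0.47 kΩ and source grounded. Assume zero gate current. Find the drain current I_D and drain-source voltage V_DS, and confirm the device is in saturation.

V_G = V_DD·R_2/(R_1+R_2) = 15×56/176 = 4.77 V. With the source grounded, V_GS = V_G = 4.77 V.
Assume saturation: I_D = (k_n/2)(V_GS − V_t)² = (0.54/2)×(4.77 − 2)² = 0.27×2.77² = 2.08 mA.
V_DS = V_DD − I_D·R_D = 15 − 2.08×0.47 = 14 V.
Saturation requires V_DS ≥ V_GS − V_t = 2.77 V; 14 ≥ 2.77 ✓.

I_D ≈ 2.1 mA, V_DS ≈ 14 V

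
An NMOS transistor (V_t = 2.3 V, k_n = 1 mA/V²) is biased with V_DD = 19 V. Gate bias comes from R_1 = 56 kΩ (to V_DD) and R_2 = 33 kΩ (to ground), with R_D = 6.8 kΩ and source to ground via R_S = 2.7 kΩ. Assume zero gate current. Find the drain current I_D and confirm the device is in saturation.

I_D ≈ 1.2 mA

V_G = V_DD·R_2/(R_1+R_2) = 19×33/89 = 7.04 V.
Assume saturation: I_D = (k_n/2)(V_GS − V_t)² with V_GS = V_G − I_D·R_S = 7.04 − 2.7·I_D.
Substituting gives 3.65·I_D² − 13.8·I_D + 11.3 = 0, with roots I_D = 1.19 or 2.6 mA.
The root I_D = 2.6 mA gives V_GS = 0.0186 V ≤ V_t, so take I_D = 1.19 mA.
Then V_GS = 3.84 V and V_DS = V_DD − I_D(R_D+R_S) = 19 − 1.19×9.5 = 7.73 V.
Saturation requires V_DS ≥ V_GS − V_t = 1.54 V; 7.73 ≥ 1.54 ✓.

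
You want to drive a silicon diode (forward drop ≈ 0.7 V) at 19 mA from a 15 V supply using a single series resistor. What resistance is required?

R ≈ 0.75 kΩ

The resistor drops V_S − V_D = 15 − 0.7 = 14.3 V at 19 mA.
R = 14.3 V / 19 mA = 0.753 kΩ.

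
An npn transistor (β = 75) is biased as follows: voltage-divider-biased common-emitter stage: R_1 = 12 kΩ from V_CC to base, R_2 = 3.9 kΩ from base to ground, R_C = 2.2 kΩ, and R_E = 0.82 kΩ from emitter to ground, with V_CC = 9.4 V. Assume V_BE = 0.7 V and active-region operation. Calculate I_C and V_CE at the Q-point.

I_C ≈ 1.8 mA, V_CE ≈ 3.8 V

Thevenize the base divider: V_Th = V_CC·R_2/(R_1+R_2) = 9.4×3.9/15.9 = 2.31 V, R_Th = R_1‖R_2 = 2.94 kΩ.
Base-emitter loop: V_Th = I_B·R_Th + V_BE + (β+1)I_B·R_E, so I_B = (2.31 − 0.7) / (2.94 + 76×0.82) = 0.0246 mA.
I_C = β·I_B = 75×0.0246 = 1.85 mA, and I_E = (β+1)I_B = 1.87 mA.
V_CE = V_CC − I_C·R_C − I_E·R_E = 9.4 − 1.85×2.2 − 1.87×0.82 = 3.81 V.
V_CE = 3.81 V > 0.2 V confirms active-region operation.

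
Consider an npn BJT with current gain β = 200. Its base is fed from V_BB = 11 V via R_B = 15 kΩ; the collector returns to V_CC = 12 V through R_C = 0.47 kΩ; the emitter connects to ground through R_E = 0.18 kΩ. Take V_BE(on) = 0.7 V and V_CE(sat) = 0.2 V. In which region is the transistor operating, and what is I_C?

Assume active: I_B = (11 − 0.7)/(15 + 201×0.18) = 0.201 mA, I_C = β·I_B = 40.3 mA.
Then V_CE = 12 − 40.3×0.47 − 40.5×0.18 = -14.2 V < 0.2 V — the active assumption fails.
Re-solve with V_CE = 0.2 V. KCL at the emitter: V_E/R_E = (V_BB−0.7−V_E)/R_B + (V_CC−0.2−V_E)/R_C, giving V_E = 3.33 V.
I_C = (V_CC − 0.2 − V_E)/R_C = (11.8 − 3.33)/0.47 = 18 mA.
Check: I_B = (10.3 − 3.33)/15 = 0.465 mA, and β·I_B = 93 mA > I_C, confirming saturation.

saturation; I_C ≈ 18 mA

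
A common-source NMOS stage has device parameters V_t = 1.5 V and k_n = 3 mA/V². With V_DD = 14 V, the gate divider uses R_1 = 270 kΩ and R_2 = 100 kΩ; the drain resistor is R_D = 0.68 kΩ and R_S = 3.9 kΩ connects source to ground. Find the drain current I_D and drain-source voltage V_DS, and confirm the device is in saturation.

I_D ≈ 0.45 mA, V_DS ≈ 12 V

V_G = V_DD·R_2/(R_1+R_2) = 14×100/370 = 3.78 V.
Assume saturation: I_D = (k_n/2)(V_GS − V_t)² with V_GS = V_G − I_D·R_S = 3.78 − 3.9·I_D.
Substituting gives 22.8·I_D² − 27.7·I_D + 7.82 = 0, with roots I_D = 0.446 or 0.769 mA.
The root I_D = 0.769 mA gives V_GS = 0.784 V ≤ V_t, so take I_D = 0.446 mA.
Then V_GS = 2.05 V and V_DS = V_DD − I_D(R_D+R_S) = 14 − 0.446×4.58 = 12 V.
Saturation requires V_DS ≥ V_GS − V_t = 0.545 V; 12 ≥ 0.545 ✓.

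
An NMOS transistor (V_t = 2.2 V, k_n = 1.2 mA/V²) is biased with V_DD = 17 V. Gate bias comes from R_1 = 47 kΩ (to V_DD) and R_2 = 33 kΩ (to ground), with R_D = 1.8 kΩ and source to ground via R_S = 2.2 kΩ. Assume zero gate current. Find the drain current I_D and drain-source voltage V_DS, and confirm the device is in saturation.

I_D ≈ 1.5 mA, V_DS ≈ 11 V

V_G = V_DD·R_2/(R_1+R_2) = 17×33/80 = 7.01 V.
Assume saturation: I_D = (k_n/2)(V_GS − V_t)² with V_GS = V_G − I_D·R_S = 7.01 − 2.2·I_D.
Substituting gives 2.9·I_D² − 13.7·I_D + 13.9 = 0, with roots I_D = 1.47 or 3.24 mA.
The root I_D = 3.24 mA gives V_GS = -0.125 V ≤ V_t, so take I_D = 1.47 mA.
Then V_GS = 3.77 V and V_DS = V_DD − I_D(R_D+R_S) = 17 − 1.47×4 = 11.1 V.
Saturation requires V_DS ≥ V_GS − V_t = 1.57 V; 11.1 ≥ 1.57 ✓.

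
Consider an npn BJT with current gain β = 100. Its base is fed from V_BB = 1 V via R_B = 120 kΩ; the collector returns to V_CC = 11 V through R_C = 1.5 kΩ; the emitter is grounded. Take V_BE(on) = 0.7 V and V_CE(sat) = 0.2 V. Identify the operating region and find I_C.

Assume active. Base-emitter loop: I_B = (V_BB − V_BE)/R_B = (1 − 0.7)/120 = 0.0025 mA.
I_C = β·I_B = 100×0.0025 = 0.25 mA.
V_CE = V_CC − I_C·R_C = 11 − 0.25×1.5 = 10.6 V > V_CE(sat), so the active-region assumption holds.

active; I_C ≈ 0.25 mA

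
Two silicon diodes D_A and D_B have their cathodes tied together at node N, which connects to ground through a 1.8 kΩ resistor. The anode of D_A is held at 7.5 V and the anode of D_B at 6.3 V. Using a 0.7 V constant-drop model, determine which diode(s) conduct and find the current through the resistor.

Assume both conduct. Then node N would need to be at both 7.5−0.7 = 6.8 V and 6.3−0.7 = 5.6 V, which is impossible.
Assume only D_A conducts: V_N = 7.5 − 0.7 = 6.8 V, so I_R = 6.8/1.8 = 3.78 mA.
Check D_B: its anode-to-cathode voltage is 6.3 − 6.8 = -0.5 V < 0.7 V, so it is off. The assumption is consistent.

Only D_A conducts; I_R ≈ 3.8 mA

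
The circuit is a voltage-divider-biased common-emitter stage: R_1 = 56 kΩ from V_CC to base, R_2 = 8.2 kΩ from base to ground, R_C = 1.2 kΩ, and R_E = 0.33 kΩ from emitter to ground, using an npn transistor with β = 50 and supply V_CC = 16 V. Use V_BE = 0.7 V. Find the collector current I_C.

Thevenize the base divider: V_Th = V_CC·R_2/(R_1+R_2) = 16×8.2/64.2 = 2.04 V, R_Th = R_1‖R_2 = 7.15 kΩ.
Base-emitter loop: V_Th = I_B·R_Th + V_BE + (β+1)I_B·R_E, so I_B = (2.04 − 0.7) / (7.15 + 51×0.33) = 0.056 mA.
I_C = β·I_B = 50×0.056 = 2.8 mA, and I_E = (β+1)I_B = 2.86 mA.
V_CE = V_CC − I_C·R_C − I_E·R_E = 16 − 2.8×1.2 − 2.86×0.33 = 11.7 V.
V_CE = 11.7 V > 0.2 V confirms active-region operation.

I_C ≈ 2.8 mA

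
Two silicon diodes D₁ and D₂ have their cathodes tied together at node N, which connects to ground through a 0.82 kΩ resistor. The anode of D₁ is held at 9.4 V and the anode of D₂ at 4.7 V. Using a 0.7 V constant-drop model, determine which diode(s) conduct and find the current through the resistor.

Assume both conduct. Then node N would need to be at both 9.4−0.7 = 8.7 V and 4.7−0.7 = 4 V, which is impossible.
Assume only D₁ conducts: V_N = 9.4 − 0.7 = 8.7 V, so I_R = 8.7/0.82 = 10.6 mA.
Check D₂: its anode-to-cathode voltage is 4.7 − 8.7 = -4 V < 0.7 V, so it is off. The assumption is consistent.

Only D₁ conducts; I_R ≈ 11 mA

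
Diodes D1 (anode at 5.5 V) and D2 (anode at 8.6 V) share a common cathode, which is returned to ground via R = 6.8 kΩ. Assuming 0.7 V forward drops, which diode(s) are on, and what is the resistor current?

Assume both conduct. Then node N would need to be at both 5.5−0.7 = 4.8 V and 8.6−0.7 = 7.9 V, which is impossible.
Assume only D2 conducts: V_N = 8.6 − 0.7 = 7.9 V, so I_R = 7.9/6.8 = 1.16 mA.
Check D1: its anode-to-cathode voltage is 5.5 − 7.9 = -2.4 V < 0.7 V, so it is off. The assumption is consistent.

Only D2 conducts; I_R ≈ 1.2 mA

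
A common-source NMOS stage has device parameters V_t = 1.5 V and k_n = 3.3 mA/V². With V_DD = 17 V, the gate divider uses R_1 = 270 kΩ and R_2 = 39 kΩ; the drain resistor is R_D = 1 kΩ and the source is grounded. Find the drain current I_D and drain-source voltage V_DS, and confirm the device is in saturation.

V_G = V_DD·R_2/(R_1+R_2) = 17×39/309 = 2.15 V. With the source grounded, V_GS = V_G = 2.15 V.
Assume saturation: I_D = (k_n/2)(V_GS − V_t)² = (3.3/2)×(2.15 − 1.5)² = 1.65×0.646² = 0.688 mA.
V_DS = V_DD − I_D·R_D = 17 − 0.688×1 = 16.3 V.
Saturation requires V_DS ≥ V_GS − V_t = 0.646 V; 16.3 ≥ 0.646 ✓.

I_D ≈ 0.69 mA, V_DS ≈ 16 V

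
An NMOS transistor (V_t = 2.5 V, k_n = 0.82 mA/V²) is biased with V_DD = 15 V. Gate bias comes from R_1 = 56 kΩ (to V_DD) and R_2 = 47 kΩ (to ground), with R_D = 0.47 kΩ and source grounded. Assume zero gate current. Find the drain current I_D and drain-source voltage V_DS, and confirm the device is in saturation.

I_D ≈ 7.7 mA, V_DS ≈ 11 V

V_G = V_DD·R_2/(R_1+R_2) = 15×47/103 = 6.84 V. With the source grounded, V_GS = V_G = 6.84 V.
Assume saturation: I_D = (k_n/2)(V_GS − V_t)² = (0.82/2)×(6.84 − 2.5)² = 0.41×4.34² = 7.74 mA.
V_DS = V_DD − I_D·R_D = 15 − 7.74×0.47 = 11.4 V.
Saturation requires V_DS ≥ V_GS − V_t = 4.34 V; 11.4 ≥ 4.34 ✓.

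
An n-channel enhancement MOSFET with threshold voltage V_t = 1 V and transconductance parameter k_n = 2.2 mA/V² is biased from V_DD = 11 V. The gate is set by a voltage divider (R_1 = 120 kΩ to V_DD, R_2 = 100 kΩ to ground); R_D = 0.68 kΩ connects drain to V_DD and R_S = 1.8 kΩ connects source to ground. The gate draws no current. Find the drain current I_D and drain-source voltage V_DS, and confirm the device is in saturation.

V_G = V_DD·R_2/(R_1+R_2) = 11×100/220 = 5 V.
Assume saturation: I_D = (k_n/2)(V_GS − V_t)² with V_GS = V_G − I_D·R_S = 5 − 1.8·I_D.
Substituting gives 3.56·I_D² − 16.8·I_D + 17.6 = 0, with roots I_D = 1.56 or 3.16 mA.
The root I_D = 3.16 mA gives V_GS = -0.696 V ≤ V_t, so take I_D = 1.56 mA.
Then V_GS = 2.19 V and V_DS = V_DD − I_D(R_D+R_S) = 11 − 1.56×2.48 = 7.13 V.
Saturation requires V_DS ≥ V_GS − V_t = 1.19 V; 7.13 ≥ 1.19 ✓.

I_D ≈ 1.6 mA, V_DS ≈ 7.1 V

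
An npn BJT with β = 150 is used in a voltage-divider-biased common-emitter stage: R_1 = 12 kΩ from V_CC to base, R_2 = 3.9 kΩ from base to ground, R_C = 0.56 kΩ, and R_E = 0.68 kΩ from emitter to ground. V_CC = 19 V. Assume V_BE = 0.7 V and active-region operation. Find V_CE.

V_CE ≈ 12 V

Thevenize the base divider: V_Th = V_CC·R_2/(R_1+R_2) = 19×3.9/15.9 = 4.66 V, R_Th = R_1‖R_2 = 2.94 kΩ.
Base-emitter loop: V_Th = I_B·R_Th + V_BE + (β+1)I_B·R_E, so I_B = (4.66 − 0.7) / (2.94 + 151×0.68) = 0.0375 mA.
I_C = β·I_B = 150×0.0375 = 5.62 mA, and I_E = (β+1)I_B = 5.66 mA.
V_CE = V_CC − I_C·R_C − I_E·R_E = 19 − 5.62×0.56 − 5.66×0.68 = 12 V.
V_CE = 12 V > 0.2 V confirms active-region operation.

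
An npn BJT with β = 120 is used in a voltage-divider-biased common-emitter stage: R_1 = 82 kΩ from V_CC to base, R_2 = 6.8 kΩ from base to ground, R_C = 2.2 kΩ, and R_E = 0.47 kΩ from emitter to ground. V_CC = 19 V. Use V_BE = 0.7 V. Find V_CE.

V_CE ≈ 15 V

Thevenize the base divider: V_Th = V_CC·R_2/(R_1+R_2) = 19×6.8/88.8 = 1.45 V, R_Th = R_1‖R_2 = 6.28 kΩ.
Base-emitter loop: V_Th = I_B·R_Th + V_BE + (β+1)I_B·R_E, so I_B = (1.45 − 0.7) / (6.28 + 121×0.47) = 0.012 mA.
I_C = β·I_B = 120×0.012 = 1.43 mA, and I_E = (β+1)I_B = 1.45 mA.
V_CE = V_CC − I_C·R_C − I_E·R_E = 19 − 1.43×2.2 − 1.45×0.47 = 15.2 V.
V_CE = 15.2 V > 0.2 V confirms active-region operation.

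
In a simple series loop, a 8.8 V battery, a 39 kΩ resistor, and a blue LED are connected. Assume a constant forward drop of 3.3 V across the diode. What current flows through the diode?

KVL around the loop: 8.8 = V_D + I·R = 3.3 + I × 39 kΩ.
So I = (8.8 − 3.3) / 39 kΩ = 5.5 / 39 = 0.141 mA.

I ≈ 0.14 mA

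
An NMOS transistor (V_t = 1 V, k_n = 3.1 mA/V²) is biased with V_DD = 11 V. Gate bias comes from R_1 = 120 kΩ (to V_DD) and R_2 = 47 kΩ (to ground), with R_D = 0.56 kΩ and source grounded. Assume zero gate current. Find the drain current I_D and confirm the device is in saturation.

I_D ≈ 6.8 mA

V_G = V_DD·R_2/(R_1+R_2) = 11×47/167 = 3.1 V. With the source grounded, V_GS = V_G = 3.1 V.
Assume saturation: I_D = (k_n/2)(V_GS − V_t)² = (3.1/2)×(3.1 − 1)² = 1.55×2.1² = 6.81 mA.
V_DS = V_DD − I_D·R_D = 11 − 6.81×0.56 = 7.19 V.
Saturation requires V_DS ≥ V_GS − V_t = 2.1 V; 7.19 ≥ 2.1 ✓.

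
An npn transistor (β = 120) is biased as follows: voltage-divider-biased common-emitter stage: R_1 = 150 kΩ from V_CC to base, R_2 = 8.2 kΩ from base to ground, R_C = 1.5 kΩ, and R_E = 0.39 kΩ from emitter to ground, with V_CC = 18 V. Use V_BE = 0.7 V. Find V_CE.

V_CE ≈ 17 V

Thevenize the base divider: V_Th = V_CC·R_2/(R_1+R_2) = 18×8.2/158 = 0.933 V, R_Th = R_1‖R_2 = 7.77 kΩ.
Base-emitter loop: V_Th = I_B·R_Th + V_BE + (β+1)I_B·R_E, so I_B = (0.933 − 0.7) / (7.77 + 121×0.39) = 0.00424 mA.
I_C = β·I_B = 120×0.00424 = 0.509 mA, and I_E = (β+1)I_B = 0.513 mA.
V_CE = V_CC − I_C·R_C − I_E·R_E = 18 − 0.509×1.5 − 0.513×0.39 = 17 V.
V_CE = 17 V > 0.2 V confirms active-region operation.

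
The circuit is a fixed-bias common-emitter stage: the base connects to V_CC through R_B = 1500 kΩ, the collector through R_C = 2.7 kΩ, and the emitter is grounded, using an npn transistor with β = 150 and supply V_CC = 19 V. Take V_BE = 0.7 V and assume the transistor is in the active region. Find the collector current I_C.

Base loop: V_CC = I_B·R_B + V_BE, so I_B = (19 − 0.7)/1500 kΩ = 0.0122 mA.
In the active region I_C = β·I_B = 150 × 0.0122 = 1.83 mA.
Collector loop: V_CE = V_CC − I_C·R_C = 19 − 1.83×2.7 = 14.1 V.
Since V_CE = 14.1 V > V_CE(sat) ≈ 0.2 V, the transistor is in the active region as assumed.

I_C ≈ 1.8 mA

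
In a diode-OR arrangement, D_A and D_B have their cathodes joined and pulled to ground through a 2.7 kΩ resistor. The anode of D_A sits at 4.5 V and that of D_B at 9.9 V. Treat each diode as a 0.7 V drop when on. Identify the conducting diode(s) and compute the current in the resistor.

Only D_B conducts; I_R ≈ 3.4 mA

Assume both conduct. Then node N would need to be at both 4.5−0.7 = 3.8 V and 9.9−0.7 = 9.2 V, which is impossible.
Assume only D_B conducts: V_N = 9.9 − 0.7 = 9.2 V, so I_R = 9.2/2.7 = 3.41 mA.
Check D_A: its anode-to-cathode voltage is 4.5 − 9.2 = -4.7 V < 0.7 V, so it is off. The assumption is consistent.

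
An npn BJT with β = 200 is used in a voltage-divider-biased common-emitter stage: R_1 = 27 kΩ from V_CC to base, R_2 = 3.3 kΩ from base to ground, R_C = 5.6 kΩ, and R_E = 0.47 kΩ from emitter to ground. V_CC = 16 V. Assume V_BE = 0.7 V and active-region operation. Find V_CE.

V_CE ≈ 3 V

Thevenize the base divider: V_Th = V_CC·R_2/(R_1+R_2) = 16×3.3/30.3 = 1.74 V, R_Th = R_1‖R_2 = 2.94 kΩ.
Base-emitter loop: V_Th = I_B·R_Th + V_BE + (β+1)I_B·R_E, so I_B = (1.74 − 0.7) / (2.94 + 201×0.47) = 0.0107 mA.
I_C = β·I_B = 200×0.0107 = 2.14 mA, and I_E = (β+1)I_B = 2.15 mA.
V_CE = V_CC − I_C·R_C − I_E·R_E = 16 − 2.14×5.6 − 2.15×0.47 = 3 V.
V_CE = 3 V > 0.2 V confirms active-region operation.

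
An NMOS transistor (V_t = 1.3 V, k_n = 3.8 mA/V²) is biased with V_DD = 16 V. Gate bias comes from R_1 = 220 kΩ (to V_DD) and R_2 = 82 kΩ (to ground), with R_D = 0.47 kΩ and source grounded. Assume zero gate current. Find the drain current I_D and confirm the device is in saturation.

V_G = V_DD·R_2/(R_1+R_2) = 16×82/302 = 4.34 V. With the source grounded, V_GS = V_G = 4.34 V.
Assume saturation: I_D = (k_n/2)(V_GS − V_t)² = (3.8/2)×(4.34 − 1.3)² = 1.9×3.04² = 17.6 mA.
V_DS = V_DD − I_D·R_D = 16 − 17.6×0.47 = 7.72 V.
Saturation requires V_DS ≥ V_GS − V_t = 3.04 V; 7.72 ≥ 3.04 ✓.

I_D ≈ 18 mA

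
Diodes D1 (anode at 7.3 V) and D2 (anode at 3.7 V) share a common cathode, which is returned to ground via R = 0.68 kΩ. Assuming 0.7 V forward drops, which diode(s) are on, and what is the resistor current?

Only D1 conducts; I_R ≈ 9.7 mA

Assume both conduct. Then node N would need to be at both 7.3−0.7 = 6.6 V and 3.7−0.7 = 3 V, which is impossible.
Assume only D1 conducts: V_N = 7.3 − 0.7 = 6.6 V, so I_R = 6.6/0.68 = 9.71 mA.
Check D2: its anode-to-cathode voltage is 3.7 − 6.6 = -2.9 V < 0.7 V, so it is off. The assumption is consistent.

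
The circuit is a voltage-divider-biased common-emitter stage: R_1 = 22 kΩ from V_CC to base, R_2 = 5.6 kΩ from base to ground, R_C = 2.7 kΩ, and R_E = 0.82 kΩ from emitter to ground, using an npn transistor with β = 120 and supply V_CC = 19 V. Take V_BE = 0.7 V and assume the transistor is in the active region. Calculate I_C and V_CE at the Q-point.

I_C ≈ 3.7 mA, V_CE ≈ 6.1 V

Thevenize the base divider: V_Th = V_CC·R_2/(R_1+R_2) = 19×5.6/27.6 = 3.86 V, R_Th = R_1‖R_2 = 4.46 kΩ.
Base-emitter loop: V_Th = I_B·R_Th + V_BE + (β+1)I_B·R_E, so I_B = (3.86 − 0.7) / (4.46 + 121×0.82) = 0.0304 mA.
I_C = β·I_B = 120×0.0304 = 3.65 mA, and I_E = (β+1)I_B = 3.68 mA.
V_CE = V_CC − I_C·R_C − I_E·R_E = 19 − 3.65×2.7 − 3.68×0.82 = 6.12 V.
V_CE = 6.12 V > 0.2 V confirms active-region operation.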